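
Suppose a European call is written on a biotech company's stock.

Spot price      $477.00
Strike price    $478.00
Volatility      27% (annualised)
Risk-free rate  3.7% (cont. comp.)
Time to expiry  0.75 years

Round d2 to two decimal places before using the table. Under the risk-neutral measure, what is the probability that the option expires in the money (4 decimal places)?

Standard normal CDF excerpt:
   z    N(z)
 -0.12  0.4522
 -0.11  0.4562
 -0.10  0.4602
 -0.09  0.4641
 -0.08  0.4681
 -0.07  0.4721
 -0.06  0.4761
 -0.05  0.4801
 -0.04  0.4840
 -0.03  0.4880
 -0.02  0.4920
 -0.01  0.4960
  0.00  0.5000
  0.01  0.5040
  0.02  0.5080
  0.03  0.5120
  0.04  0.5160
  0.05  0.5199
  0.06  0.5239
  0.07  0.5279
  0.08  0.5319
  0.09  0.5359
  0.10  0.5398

0.4960

σ√T = 0.27·√0.75 = 0.2338
d₁ = [ln(477/478) + (0.037 + ½·0.27²)·0.75] / (σ√T) = (-0.0021 + 0.0551) / 0.2338 = 0.2266 → 0.23
d₂ = 0.2266 − 0.2338 = -0.0072 → -0.01
Risk-neutral Pr[S_T > K] = N(d₂) = N(-0.01) = 0.4960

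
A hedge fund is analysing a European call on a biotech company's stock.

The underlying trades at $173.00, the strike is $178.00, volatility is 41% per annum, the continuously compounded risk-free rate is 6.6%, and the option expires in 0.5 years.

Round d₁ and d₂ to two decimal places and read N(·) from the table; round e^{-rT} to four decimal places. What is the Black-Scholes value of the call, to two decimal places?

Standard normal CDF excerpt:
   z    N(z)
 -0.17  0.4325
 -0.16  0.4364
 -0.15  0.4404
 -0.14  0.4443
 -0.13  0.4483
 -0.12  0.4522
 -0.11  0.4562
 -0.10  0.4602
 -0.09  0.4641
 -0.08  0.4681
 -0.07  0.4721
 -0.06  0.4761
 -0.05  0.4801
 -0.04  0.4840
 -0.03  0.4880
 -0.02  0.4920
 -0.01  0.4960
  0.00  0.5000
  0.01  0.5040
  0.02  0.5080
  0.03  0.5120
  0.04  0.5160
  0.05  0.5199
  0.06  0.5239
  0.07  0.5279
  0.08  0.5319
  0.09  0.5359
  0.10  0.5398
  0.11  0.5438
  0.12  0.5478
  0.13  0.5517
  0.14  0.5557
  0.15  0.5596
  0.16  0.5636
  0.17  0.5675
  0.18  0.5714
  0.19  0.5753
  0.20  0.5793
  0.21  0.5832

$20.30

σ√T = 0.41 × 0.7071 = 0.2899
d₁ = [ln(173/178) + (0.066 + 0.41²/2)·0.5] / 0.2899 = [-0.0285 + 0.0750] / 0.2899 = 0.1605 which rounds to 0.16
d₂ = d₁ − σ√T = 0.1605 − 0.2899 = -0.1294 which rounds to -0.13
exp(−rT) = exp(−0.066·0.5) = 0.9675
N(d₁) = N(0.16) = 0.5636;  N(d₂) = N(-0.13) = 0.4483
C = 173·0.5636 − 178·0.9675·0.4483 = 97.5028 − 77.2040 = 20.2988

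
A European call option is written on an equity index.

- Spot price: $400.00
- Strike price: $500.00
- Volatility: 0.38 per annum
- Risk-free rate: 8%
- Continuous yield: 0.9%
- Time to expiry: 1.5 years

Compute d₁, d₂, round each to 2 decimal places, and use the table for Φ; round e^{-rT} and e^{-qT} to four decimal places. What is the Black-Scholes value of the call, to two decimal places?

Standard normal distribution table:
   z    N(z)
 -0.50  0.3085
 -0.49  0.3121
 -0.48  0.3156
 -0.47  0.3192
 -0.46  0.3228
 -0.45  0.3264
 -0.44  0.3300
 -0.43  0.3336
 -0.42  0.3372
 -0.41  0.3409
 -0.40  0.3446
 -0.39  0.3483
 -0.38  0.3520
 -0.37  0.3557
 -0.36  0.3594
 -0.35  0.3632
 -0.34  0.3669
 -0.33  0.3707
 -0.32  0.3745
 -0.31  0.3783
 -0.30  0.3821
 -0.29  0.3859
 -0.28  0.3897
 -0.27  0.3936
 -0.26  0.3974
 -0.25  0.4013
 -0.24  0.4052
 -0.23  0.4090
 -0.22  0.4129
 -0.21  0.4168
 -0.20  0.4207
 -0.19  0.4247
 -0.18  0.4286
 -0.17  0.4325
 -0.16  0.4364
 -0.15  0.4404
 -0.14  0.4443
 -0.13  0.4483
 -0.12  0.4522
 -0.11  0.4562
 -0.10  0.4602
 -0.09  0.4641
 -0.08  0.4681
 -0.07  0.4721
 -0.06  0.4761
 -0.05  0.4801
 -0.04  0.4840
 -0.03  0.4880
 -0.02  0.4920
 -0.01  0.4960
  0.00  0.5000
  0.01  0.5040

$54.21

T = 1.5;  σ√T = 0.4654
d₁ = [ln(400/500) + (0.08 − 0.009 + ½·0.38²)·1.5] / (σ√T) = (-0.2231 + 0.2148) / 0.4654 = -0.0179 ≈ -0.02
d₂ = -0.0179 − 0.4654 = -0.4833 ≈ -0.48
exp(−qT) = exp(−0.009·1.5) = 0.9866;  exp(−rT) = exp(−0.08·1.5) = 0.8869
C = 400·0.9866·N(-0.02) − 500·0.8869·N(-0.48) = 400·0.9866·0.4920 − 500·0.8869·0.3156 = 194.1629 − 139.9528 = 54.2101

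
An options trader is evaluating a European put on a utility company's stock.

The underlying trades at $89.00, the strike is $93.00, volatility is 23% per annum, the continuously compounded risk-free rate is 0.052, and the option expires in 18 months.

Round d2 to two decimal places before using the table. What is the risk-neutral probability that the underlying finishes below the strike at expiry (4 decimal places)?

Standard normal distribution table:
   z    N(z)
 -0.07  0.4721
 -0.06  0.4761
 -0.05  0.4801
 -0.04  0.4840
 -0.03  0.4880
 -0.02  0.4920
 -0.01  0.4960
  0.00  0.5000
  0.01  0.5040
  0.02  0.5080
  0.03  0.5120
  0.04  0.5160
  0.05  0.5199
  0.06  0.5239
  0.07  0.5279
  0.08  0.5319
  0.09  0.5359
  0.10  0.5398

σ√T = 0.23 × 1.2247 = 0.2817
d₁ = [ln(89/93) + (0.052 + 0.23²/2)·1.5] / 0.2817 = [-0.0440 + 0.1177] / 0.2817 = 0.2617 ≈ 0.26
d₂ = d₁ − σ√T = 0.2617 − 0.2817 = -0.0200 ≈ -0.02
Pr(exercise) under Q = N(−d₂) = N(0.02) = 0.5080

0.5080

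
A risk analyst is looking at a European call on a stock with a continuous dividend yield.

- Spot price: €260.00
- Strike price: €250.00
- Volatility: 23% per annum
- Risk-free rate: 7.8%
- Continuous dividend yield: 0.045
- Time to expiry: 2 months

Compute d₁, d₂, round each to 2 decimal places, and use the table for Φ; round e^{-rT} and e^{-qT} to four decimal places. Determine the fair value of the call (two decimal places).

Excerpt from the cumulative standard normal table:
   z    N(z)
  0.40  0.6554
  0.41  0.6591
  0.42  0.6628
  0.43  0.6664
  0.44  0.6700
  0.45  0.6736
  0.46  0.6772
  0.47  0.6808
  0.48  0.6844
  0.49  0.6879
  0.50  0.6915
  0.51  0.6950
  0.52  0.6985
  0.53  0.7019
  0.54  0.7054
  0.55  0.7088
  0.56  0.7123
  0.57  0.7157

€15.80

σ√T = 0.23·√0.1667 = 0.0939
d₁ = [ln(260/250) + (0.078 − 0.045 + 0.23²/2)·0.1667] / 0.0939 = [0.0392 + 0.0099] / 0.0939 = 0.5232 ⇒ 0.52
d₂ = d₁ − σ√T = 0.5232 − 0.0939 = 0.4293 ⇒ 0.43
exp(−qT) = exp(−0.045·0.1667) = 0.9925;  exp(−rT) = exp(−0.078·0.1667) = 0.9871
C = 260·0.9925·N(0.52) − 250·0.9871·N(0.43) = 260·0.9925·0.6985 − 250·0.9871·0.6664 = 180.2479 − 164.4509 = 15.7971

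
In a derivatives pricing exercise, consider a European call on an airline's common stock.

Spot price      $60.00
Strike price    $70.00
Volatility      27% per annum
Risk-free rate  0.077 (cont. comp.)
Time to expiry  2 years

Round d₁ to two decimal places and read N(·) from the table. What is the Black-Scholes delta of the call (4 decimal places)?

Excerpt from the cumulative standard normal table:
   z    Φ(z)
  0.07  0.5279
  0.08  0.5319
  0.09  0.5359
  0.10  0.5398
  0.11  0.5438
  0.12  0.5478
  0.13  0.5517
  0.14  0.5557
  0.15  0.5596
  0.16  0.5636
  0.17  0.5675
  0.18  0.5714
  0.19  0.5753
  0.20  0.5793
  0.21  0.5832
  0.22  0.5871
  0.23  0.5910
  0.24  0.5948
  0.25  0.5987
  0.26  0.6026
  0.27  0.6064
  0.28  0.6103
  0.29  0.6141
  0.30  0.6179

0.5753

σ√T = 0.27 × 1.4142 = 0.3818
ln(S/K) + (r + σ²/2)T = ln(60/70) + (0.077 + 0.27²/2)·2 = -0.1542 + 0.2269 = 0.0727
d₁ = 0.0727 / 0.3818 = 0.1905 → 0.19
N(d₁) = N(0.19) = 0.5753
Δ_call = N(d₁) = 0.5753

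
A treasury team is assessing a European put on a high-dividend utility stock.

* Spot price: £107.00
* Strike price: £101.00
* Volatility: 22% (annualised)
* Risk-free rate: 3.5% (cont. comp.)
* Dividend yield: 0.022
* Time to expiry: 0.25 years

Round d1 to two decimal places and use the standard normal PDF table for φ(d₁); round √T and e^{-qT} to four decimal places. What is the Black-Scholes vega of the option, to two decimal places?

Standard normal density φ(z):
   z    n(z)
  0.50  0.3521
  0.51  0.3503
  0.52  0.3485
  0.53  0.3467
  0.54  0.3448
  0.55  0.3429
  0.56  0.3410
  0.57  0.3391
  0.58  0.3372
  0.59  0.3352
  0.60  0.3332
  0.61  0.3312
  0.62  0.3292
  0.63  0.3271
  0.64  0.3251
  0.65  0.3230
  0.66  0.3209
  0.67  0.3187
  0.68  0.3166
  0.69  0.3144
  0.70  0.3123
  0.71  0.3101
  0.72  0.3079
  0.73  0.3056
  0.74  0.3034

17.62

T = 0.25;  σ√T = 0.1100
d₁ = [ln(107/101) + (0.035 − 0.022 + 0.22²/2)·0.25] / 0.1100 = [0.0577 + 0.0093] / 0.1100 = 0.6092 → 0.61
√T = √0.25 = 0.5000
φ(d₁) = φ(0.61) = 0.3312
exp(−qT) = exp(−0.022·0.25) = 0.9945
vega = S·exp(−qT)·φ(d₁)·√T = 107·0.9945·0.3312·0.5000 = 17.6217
(The call has the same vega.)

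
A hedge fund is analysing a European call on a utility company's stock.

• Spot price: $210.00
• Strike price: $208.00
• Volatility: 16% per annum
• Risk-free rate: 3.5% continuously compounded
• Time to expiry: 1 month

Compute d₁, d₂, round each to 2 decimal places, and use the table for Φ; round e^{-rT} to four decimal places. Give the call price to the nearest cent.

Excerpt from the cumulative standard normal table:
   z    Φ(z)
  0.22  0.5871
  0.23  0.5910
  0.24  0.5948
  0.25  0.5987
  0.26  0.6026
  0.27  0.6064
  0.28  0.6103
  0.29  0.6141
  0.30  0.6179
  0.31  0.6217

σ√T = 0.16·√0.08333 = 0.0462
ln(S/K) + (r + σ²/2)T = ln(210/208) + (0.035 + 0.16²/2)·0.08333 = 0.0096 + 0.0040 = 0.0136
d₁ = 0.0136 / 0.0462 = 0.2934 which rounds to 0.29
d₂ = d₁ − σ√T = 0.2934 − 0.0462 = 0.2472 which rounds to 0.25
exp(−rT) = exp(−0.035·0.08333) = 0.9971
N(d₁) = N(0.29) = 0.6141;  N(d₂) = N(0.25) = 0.5987
C = 210·0.6141 − 208·0.9971·0.5987 = 128.9610 − 124.1685 = 4.7925

$4.79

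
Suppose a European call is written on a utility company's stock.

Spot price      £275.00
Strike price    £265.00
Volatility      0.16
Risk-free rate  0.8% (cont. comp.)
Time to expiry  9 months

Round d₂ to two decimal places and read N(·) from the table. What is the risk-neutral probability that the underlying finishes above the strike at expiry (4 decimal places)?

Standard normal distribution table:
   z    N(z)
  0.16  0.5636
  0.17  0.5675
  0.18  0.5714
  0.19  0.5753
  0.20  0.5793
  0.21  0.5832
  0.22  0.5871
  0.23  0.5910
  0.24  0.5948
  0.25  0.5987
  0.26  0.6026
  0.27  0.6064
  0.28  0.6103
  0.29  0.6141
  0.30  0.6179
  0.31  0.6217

0.5948

σ√T = 0.16·√0.75 = 0.1386
d₁ = [ln(275/265) + (0.008 + ½·0.16²)·0.75] / (σ√T) = (0.0370 + 0.0156) / 0.1386 = 0.3799 ⇒ 0.38
d₂ = 0.3799 − 0.1386 = 0.2413 ⇒ 0.24
Risk-neutral Pr[S_T > K] = N(d₂) = N(0.24) = 0.5948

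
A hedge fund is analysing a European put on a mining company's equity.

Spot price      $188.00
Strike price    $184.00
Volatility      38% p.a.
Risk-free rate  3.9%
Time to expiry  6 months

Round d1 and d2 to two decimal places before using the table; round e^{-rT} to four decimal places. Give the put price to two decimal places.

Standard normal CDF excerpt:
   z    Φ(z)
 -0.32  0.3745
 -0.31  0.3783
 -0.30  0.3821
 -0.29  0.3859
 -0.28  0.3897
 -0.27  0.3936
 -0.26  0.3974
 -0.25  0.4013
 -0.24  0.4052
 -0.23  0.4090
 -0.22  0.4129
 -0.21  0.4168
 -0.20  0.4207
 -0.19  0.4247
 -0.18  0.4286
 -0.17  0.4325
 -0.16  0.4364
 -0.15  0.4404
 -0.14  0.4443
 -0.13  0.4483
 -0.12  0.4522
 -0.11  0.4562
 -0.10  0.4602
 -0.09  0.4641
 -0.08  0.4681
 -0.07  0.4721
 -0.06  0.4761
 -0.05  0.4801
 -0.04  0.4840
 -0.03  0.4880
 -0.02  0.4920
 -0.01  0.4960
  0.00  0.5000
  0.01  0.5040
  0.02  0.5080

$16.23

σ√T = 0.38·√0.5 = 0.2687
d₁ = [ln(188/184) + (0.039 + ½·0.38²)·0.5] / (σ√T) = (0.0215 + 0.0556) / 0.2687 = 0.2870 ≈ 0.29
d₂ = 0.2870 − 0.2687 = 0.0183 ≈ 0.02
exp(−rT) = exp(−0.039·0.5) = 0.9807
N(−d₂) = N(-0.02) = 0.4920;  N(−d₁) = N(-0.29) = 0.3859
P = 184·0.9807·0.4920 − 188·0.3859 = 88.7808 − 72.5492 = 16.2316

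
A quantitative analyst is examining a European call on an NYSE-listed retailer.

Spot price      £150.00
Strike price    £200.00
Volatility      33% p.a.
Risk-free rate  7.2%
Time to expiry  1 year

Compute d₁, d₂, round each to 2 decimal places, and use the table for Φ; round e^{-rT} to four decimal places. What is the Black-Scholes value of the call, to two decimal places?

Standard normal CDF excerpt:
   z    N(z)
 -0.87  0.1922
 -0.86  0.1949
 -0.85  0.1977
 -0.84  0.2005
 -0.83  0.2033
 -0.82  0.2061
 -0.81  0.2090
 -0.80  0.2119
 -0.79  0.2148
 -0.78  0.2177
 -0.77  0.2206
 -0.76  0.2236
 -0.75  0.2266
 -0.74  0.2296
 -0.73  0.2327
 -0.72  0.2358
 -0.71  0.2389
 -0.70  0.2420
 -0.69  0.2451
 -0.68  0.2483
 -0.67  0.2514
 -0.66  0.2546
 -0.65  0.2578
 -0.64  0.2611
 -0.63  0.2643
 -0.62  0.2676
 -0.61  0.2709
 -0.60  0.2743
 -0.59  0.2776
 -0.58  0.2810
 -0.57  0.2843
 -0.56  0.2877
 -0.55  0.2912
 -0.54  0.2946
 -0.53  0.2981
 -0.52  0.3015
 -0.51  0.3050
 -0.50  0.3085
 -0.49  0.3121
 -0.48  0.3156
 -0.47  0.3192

σ√T = 0.33·√1 = 0.3300
d₁ = [ln(150/200) + (0.072 + ½·0.33²)·1] / (σ√T) = (-0.2877 + 0.1265) / 0.3300 = -0.4886 → -0.49
d₂ = -0.4886 − 0.3300 = -0.8186 → -0.82
exp(−rT) = exp(−0.072·1) = 0.9305
C = 150·N(-0.49) − 200·0.9305·N(-0.82) = 150·0.3121 − 200·0.9305·0.2061 = 46.8150 − 38.3552 = 8.4598

£8.46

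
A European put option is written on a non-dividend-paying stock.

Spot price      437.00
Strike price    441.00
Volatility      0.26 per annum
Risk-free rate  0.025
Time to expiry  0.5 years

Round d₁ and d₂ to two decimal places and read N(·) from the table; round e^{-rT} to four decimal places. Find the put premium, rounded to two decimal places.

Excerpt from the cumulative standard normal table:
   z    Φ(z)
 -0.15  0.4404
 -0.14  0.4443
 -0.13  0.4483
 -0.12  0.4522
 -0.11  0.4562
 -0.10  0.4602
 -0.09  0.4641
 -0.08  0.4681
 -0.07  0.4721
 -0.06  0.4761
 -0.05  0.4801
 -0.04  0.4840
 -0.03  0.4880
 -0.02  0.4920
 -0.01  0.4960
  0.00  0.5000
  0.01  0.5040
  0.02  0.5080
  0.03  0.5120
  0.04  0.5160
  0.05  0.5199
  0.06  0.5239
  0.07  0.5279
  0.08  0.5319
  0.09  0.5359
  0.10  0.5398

30.56

T = 0.5;  σ√T = 0.1838
ln(S/K) + (r + σ²/2)T = ln(437/441) + (0.025 + 0.26²/2)·0.5 = -0.0091 + 0.0294 = 0.0203
d₁ = 0.0203 / 0.1838 = 0.1104 → 0.11
d₂ = d₁ − σ√T = 0.1104 − 0.1838 = -0.0735 → -0.07
e^(−rT) = e^(−0.025·0.5) = 0.9876
P = 441·0.9876·N(0.07) − 437·N(-0.11) = 441·0.9876·0.5279 − 437·0.4562 = 229.9171 − 199.3594 = 30.5577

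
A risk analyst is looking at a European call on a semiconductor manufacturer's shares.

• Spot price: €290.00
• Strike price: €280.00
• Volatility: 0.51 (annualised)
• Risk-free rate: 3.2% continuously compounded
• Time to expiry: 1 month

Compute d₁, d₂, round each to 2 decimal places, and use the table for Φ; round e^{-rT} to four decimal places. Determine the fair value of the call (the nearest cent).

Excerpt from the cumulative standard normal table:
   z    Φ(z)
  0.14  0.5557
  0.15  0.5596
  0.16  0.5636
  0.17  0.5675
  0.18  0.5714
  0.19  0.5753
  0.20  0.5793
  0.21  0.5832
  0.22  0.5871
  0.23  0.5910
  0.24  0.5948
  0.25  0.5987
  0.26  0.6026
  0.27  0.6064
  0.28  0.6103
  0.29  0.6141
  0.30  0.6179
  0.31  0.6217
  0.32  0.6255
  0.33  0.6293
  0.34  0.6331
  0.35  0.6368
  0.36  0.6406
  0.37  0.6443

€22.94

T = 0.08333;  σ√T = 0.1472
d₁ = [ln(290/280) + (0.032 + 0.51²/2)·0.08333] / 0.1472 = [0.0351 + 0.0135] / 0.1472 = 0.3301 which rounds to 0.33
d₂ = d₁ − σ√T = 0.3301 − 0.1472 = 0.1829 which rounds to 0.18
e^(−rT) = e^(−0.032·0.08333) = 0.9973
N(d₁) = N(0.33) = 0.6293;  N(d₂) = N(0.18) = 0.5714
C = 290·0.6293 − 280·0.9973·0.5714 = 182.4970 − 159.5600 = 22.9370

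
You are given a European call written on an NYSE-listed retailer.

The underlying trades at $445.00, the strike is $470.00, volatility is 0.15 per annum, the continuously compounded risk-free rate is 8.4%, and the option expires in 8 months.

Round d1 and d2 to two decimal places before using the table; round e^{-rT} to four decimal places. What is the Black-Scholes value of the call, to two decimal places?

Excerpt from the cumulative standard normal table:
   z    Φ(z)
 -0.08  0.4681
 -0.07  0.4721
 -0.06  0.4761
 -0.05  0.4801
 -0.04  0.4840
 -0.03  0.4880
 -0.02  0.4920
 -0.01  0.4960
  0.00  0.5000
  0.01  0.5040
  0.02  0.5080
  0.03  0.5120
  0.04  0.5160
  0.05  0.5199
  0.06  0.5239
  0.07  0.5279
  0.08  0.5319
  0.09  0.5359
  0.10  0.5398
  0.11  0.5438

T = 0.6667;  σ√T = 0.1225
d₁ = [ln(445/470) + (0.084 + 0.15²/2)·0.6667] / 0.1225 = [-0.0547 + 0.0635] / 0.1225 = 0.0722 ≈ 0.07
d₂ = d₁ − σ√T = 0.0722 − 0.1225 = -0.0503 ≈ -0.05
e^(−rT) = e^(−0.084·0.6667) = 0.9455
N(d₁) = N(0.07) = 0.5279;  N(d₂) = N(-0.05) = 0.4801
C = 445·0.5279 − 470·0.9455·0.4801 = 234.9155 − 213.3492 = 21.5663

$21.57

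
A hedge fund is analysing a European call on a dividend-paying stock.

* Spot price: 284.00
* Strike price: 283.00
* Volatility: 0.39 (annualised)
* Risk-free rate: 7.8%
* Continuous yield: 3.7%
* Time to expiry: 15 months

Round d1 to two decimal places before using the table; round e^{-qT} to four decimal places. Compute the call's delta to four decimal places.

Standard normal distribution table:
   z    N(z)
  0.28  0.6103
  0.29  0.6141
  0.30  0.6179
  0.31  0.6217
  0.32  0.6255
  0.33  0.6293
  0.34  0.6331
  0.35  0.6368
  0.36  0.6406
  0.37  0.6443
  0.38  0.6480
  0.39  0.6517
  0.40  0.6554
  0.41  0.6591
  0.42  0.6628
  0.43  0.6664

0.6045

σ√T = 0.39·√1.25 = 0.4360
d₁ = [ln(284/283) + (0.078 − 0.037 + 0.39²/2)·1.25] / 0.4360 = [0.0035 + 0.1463] / 0.4360 = 0.3436 → 0.34
N(d₁) = N(0.34) = 0.6331
Δ_call = e^(−qT)·N(d₁) = 0.9548·0.6331 = 0.6045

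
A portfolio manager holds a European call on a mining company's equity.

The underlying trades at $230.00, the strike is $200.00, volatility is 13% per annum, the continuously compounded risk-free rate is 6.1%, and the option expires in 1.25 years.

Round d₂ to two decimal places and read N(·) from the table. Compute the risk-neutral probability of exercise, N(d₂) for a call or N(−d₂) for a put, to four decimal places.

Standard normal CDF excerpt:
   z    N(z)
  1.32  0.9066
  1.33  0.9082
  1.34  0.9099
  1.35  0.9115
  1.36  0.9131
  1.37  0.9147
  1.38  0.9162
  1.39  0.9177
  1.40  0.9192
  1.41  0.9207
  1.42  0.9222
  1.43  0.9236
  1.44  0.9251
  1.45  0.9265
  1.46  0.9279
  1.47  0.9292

0.9207

σ√T = 0.13·√1.25 = 0.1453
d₁ = [ln(230/200) + (0.061 + 0.13²/2)·1.25] / 0.1453 = [0.1398 + 0.0868] / 0.1453 = 1.5589 ⇒ 1.56
d₂ = d₁ − σ√T = 1.5589 − 0.1453 = 1.4135 ⇒ 1.41
Risk-neutral Pr[S_T > K] = N(d₂) = N(1.41) = 0.9207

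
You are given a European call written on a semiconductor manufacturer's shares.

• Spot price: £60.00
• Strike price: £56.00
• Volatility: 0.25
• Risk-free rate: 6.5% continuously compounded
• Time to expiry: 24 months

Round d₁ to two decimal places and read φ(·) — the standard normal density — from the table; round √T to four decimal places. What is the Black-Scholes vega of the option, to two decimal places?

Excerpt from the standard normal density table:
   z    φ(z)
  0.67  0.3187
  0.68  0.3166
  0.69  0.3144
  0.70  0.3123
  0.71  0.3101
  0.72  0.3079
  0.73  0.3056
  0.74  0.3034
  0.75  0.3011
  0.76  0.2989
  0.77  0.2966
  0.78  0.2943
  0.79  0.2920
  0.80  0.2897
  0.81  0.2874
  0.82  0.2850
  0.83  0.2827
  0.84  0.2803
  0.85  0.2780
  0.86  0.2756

25.74

σ√T = 0.25 × 1.4142 = 0.3536
d₁ = [ln(60/56) + (0.065 + ½·0.25²)·2] / (σ√T) = (0.0690 + 0.1925) / 0.3536 = 0.7396 → 0.74
√T = √2 = 1.4142
φ(d₁) = φ(0.74) = 0.3034
vega = S·φ(d₁)·√T = 60·0.3034·1.4142 = 25.7441
(Vega is the same for a European call and put with the same parameters.)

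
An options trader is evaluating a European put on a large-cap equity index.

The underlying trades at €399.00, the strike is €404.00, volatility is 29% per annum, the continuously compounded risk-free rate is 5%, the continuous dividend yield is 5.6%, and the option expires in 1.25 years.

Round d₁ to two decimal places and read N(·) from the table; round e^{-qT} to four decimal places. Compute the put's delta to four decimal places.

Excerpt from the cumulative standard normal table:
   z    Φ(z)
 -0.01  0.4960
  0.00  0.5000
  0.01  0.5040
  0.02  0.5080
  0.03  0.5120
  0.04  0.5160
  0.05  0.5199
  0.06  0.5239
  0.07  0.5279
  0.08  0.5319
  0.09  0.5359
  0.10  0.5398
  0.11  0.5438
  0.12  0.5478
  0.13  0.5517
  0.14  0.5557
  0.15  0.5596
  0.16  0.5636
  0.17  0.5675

T = 1.25;  σ√T = 0.3242
d₁ = [ln(399/404) + (0.05 − 0.056 + 0.29²/2)·1.25] / 0.3242 = [-0.0125 + 0.0451] / 0.3242 = 0.1006 ≈ 0.10
N(d₁) = N(0.10) = 0.5398
Δ_put = e^(−qT)·(N(d₁) − 1) = 0.9324·(0.5398 − 1) = -0.4291

-0.4291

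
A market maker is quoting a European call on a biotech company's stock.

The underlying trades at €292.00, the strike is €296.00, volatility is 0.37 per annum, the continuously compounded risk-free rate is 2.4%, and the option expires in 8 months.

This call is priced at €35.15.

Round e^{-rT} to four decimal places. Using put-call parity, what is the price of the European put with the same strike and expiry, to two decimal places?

€34.44

e^(−rT) = e^(−0.024·0.6667) = 0.9841
Put-call parity: C − P = S − K·e^(−rT) = 292 − 296·0.9841 = 292 − 291.2936 = 0.7064
P = C − (C − P) = 35.15 − (0.7064) = 34.4436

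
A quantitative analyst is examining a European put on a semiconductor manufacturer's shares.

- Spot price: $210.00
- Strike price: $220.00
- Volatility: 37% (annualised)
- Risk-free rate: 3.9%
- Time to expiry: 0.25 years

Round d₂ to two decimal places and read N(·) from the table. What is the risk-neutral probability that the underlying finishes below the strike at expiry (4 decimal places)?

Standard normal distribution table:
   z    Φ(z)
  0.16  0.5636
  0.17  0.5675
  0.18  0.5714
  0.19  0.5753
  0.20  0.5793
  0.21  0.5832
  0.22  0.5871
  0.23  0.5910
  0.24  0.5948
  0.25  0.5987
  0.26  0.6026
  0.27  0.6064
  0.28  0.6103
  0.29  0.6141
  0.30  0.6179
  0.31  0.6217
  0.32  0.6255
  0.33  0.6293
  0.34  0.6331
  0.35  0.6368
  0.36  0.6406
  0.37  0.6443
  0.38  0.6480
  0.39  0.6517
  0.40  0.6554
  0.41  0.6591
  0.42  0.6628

0.6141

T = 0.25;  σ√T = 0.1850
d₁ = [ln(210/220) + (0.039 + 0.37²/2)·0.25] / 0.1850 = [-0.0465 + 0.0269] / 0.1850 = -0.1063 which rounds to -0.11
d₂ = d₁ − σ√T = -0.1063 − 0.1850 = -0.2913 which rounds to -0.29
Risk-neutral Pr[S_T < K] = N(−d₂) = N(0.29) = 0.6141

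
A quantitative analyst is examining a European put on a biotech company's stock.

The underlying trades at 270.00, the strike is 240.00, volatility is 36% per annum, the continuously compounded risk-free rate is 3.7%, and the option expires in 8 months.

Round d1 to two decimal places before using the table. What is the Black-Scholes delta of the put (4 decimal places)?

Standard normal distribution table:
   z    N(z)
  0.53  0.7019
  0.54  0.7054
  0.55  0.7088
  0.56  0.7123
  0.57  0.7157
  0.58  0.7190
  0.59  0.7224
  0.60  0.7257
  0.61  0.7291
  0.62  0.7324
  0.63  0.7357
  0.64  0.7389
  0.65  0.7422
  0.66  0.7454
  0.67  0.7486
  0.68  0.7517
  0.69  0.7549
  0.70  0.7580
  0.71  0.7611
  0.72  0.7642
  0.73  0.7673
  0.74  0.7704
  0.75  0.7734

T = 0.6667;  σ√T = 0.2939
ln(S/K) + (r + σ²/2)T = ln(270/240) + (0.037 + 0.36²/2)·0.6667 = 0.1178 + 0.0679 = 0.1856
d₁ = 0.1856 / 0.2939 = 0.6316 which rounds to 0.63
N(d₁) = N(0.63) = 0.7357
Δ_put = N(d₁) − 1 = 0.7357 − 1 = -0.2643

-0.2643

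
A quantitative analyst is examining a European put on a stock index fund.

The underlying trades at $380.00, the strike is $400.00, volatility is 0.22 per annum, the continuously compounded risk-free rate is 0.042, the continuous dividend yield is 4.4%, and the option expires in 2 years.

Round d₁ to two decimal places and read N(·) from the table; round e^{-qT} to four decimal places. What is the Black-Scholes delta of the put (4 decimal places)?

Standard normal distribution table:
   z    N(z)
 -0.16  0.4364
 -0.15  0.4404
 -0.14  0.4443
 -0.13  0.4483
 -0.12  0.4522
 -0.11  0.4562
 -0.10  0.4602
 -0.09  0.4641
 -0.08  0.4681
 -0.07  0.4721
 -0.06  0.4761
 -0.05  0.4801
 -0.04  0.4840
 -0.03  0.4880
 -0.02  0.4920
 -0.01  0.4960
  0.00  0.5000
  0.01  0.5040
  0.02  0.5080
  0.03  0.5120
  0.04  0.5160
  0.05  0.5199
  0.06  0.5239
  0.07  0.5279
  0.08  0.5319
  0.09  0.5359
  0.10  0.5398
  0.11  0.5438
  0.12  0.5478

T = 2;  σ√T = 0.3111
d₁ = [ln(380/400) + (0.042 − 0.044 + ½·0.22²)·2] / (σ√T) = (-0.0513 + 0.0444) / 0.3111 = -0.0222 ≈ -0.02
N(d₁) = N(-0.02) = 0.4920
Δ_put = e^(−qT)·(N(d₁) − 1) = 0.9158·(0.4920 − 1) = -0.4652

-0.4652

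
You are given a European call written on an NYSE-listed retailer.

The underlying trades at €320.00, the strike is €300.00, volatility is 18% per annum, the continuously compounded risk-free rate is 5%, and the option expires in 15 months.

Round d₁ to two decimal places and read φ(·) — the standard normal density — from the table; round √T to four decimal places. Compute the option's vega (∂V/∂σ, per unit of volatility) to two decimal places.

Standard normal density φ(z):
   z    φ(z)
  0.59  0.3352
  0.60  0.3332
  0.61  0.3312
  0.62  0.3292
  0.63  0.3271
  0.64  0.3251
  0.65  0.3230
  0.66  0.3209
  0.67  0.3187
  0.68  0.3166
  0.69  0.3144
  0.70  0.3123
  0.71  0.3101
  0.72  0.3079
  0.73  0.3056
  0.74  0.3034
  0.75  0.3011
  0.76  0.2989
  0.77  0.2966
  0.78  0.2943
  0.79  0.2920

σ√T = 0.18 × 1.1180 = 0.2012
d₁ = [ln(320/300) + (0.05 + 0.18²/2)·1.25] / 0.2012 = [0.0645 + 0.0828] / 0.2012 = 0.7319 which rounds to 0.73
√T = √1.25 = 1.1180
φ(d₁) = φ(0.73) = 0.3056
vega = S·φ(d₁)·√T = 320·0.3056·1.1180 = 109.3315

109.33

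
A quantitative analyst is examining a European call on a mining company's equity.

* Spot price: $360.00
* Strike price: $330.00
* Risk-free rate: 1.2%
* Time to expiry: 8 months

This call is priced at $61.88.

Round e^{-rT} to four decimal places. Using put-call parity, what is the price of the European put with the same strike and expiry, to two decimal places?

$29.24

exp(−rT) = exp(−0.012·0.6667) = 0.9920
Put-call parity: C − P = S − K·e^(−rT) = 360 − 330·0.9920 = 360 − 327.3600 = 32.6400
P = C − (C − P) = 61.88 − (32.6400) = 29.2400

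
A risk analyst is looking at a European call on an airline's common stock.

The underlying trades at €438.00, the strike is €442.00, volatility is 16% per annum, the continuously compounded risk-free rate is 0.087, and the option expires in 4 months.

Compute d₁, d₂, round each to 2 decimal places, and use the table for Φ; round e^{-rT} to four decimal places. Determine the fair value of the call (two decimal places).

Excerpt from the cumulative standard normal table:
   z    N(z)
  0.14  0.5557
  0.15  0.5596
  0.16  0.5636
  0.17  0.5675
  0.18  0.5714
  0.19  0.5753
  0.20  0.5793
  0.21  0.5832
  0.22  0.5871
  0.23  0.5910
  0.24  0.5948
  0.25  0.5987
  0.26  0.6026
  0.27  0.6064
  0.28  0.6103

T = 0.3333;  σ√T = 0.0924
d₁ = [ln(438/442) + (0.087 + 0.16²/2)·0.3333] / 0.0924 = [-0.0091 + 0.0333] / 0.0924 = 0.2617 ≈ 0.26
d₂ = d₁ − σ√T = 0.2617 − 0.0924 = 0.1693 ≈ 0.17
exp(−rT) = exp(−0.087·0.3333) = 0.9714
N(d₁) = N(0.26) = 0.6026;  N(d₂) = N(0.17) = 0.5675
C = 438·0.6026 − 442·0.9714·0.5675 = 263.9388 − 243.6611 = 20.2777

€20.28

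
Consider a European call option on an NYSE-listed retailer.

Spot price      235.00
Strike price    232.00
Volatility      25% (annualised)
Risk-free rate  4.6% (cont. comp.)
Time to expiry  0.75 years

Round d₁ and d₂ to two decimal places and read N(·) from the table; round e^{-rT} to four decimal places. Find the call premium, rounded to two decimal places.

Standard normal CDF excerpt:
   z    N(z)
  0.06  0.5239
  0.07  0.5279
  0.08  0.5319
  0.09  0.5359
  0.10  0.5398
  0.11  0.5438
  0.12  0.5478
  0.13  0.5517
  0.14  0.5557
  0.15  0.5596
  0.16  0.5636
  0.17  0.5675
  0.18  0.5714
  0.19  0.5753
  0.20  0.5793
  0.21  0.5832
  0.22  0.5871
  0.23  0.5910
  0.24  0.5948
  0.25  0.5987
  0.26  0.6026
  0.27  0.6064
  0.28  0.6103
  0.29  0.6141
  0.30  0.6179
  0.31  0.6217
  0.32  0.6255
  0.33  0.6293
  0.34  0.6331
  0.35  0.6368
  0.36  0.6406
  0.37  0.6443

σ√T = 0.25 × 0.8660 = 0.2165
d₁ = [ln(235/232) + (0.046 + 0.25²/2)·0.75] / 0.2165 = [0.0128 + 0.0579] / 0.2165 = 0.3269 → 0.33
d₂ = d₁ − σ√T = 0.3269 − 0.2165 = 0.1104 → 0.11
e^(−rT) = e^(−0.046·0.75) = 0.9661
C = 235·N(0.33) − 232·0.9661·N(0.11) = 235·0.6293 − 232·0.9661·0.5438 = 147.8855 − 121.8847 = 26.0008

26.00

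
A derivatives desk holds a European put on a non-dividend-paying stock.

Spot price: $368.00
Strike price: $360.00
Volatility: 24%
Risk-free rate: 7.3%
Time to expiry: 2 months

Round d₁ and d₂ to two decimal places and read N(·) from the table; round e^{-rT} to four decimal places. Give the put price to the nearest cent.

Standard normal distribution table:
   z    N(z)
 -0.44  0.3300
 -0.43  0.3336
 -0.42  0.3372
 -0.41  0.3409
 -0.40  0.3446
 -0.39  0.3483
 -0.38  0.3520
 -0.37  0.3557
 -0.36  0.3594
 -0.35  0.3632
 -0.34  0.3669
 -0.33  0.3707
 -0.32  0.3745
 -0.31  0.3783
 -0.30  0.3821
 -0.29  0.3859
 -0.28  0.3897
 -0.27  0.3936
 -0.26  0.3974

$9.08

T = 0.1667;  σ√T = 0.0980
d₁ = [ln(368/360) + (0.073 + ½·0.24²)·0.1667] / (σ√T) = (0.0220 + 0.0170) / 0.0980 = 0.3975 ⇒ 0.40
d₂ = 0.3975 − 0.0980 = 0.2995 ⇒ 0.30
exp(−rT) = exp(−0.073·0.1667) = 0.9879
N(−d₂) = N(-0.30) = 0.3821;  N(−d₁) = N(-0.40) = 0.3446
P = 360·0.9879·0.3821 − 368·0.3446 = 135.8916 − 126.8128 = 9.0788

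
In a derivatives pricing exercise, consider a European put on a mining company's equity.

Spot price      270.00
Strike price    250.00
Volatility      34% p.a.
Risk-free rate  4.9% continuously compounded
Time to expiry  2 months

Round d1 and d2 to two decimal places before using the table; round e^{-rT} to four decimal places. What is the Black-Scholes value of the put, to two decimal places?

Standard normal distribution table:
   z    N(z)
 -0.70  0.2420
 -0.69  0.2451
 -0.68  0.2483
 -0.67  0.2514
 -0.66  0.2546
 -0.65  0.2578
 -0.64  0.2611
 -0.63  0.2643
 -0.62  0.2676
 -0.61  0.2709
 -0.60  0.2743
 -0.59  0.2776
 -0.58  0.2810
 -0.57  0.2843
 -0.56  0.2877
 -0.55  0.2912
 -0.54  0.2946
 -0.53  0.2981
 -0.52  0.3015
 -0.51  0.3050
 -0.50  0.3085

6.01

σ√T = 0.34·√0.1667 = 0.1388
d₁ = [ln(270/250) + (0.049 + 0.34²/2)·0.1667] / 0.1388 = [0.0770 + 0.0178] / 0.1388 = 0.6827 which rounds to 0.68
d₂ = d₁ − σ√T = 0.6827 − 0.1388 = 0.5439 which rounds to 0.54
exp(−rT) = exp(−0.049·0.1667) = 0.9919
N(−d₂) = N(-0.54) = 0.2946;  N(−d₁) = N(-0.68) = 0.2483
P = 250·0.9919·0.2946 − 270·0.2483 = 73.0534 − 67.0410 = 6.0124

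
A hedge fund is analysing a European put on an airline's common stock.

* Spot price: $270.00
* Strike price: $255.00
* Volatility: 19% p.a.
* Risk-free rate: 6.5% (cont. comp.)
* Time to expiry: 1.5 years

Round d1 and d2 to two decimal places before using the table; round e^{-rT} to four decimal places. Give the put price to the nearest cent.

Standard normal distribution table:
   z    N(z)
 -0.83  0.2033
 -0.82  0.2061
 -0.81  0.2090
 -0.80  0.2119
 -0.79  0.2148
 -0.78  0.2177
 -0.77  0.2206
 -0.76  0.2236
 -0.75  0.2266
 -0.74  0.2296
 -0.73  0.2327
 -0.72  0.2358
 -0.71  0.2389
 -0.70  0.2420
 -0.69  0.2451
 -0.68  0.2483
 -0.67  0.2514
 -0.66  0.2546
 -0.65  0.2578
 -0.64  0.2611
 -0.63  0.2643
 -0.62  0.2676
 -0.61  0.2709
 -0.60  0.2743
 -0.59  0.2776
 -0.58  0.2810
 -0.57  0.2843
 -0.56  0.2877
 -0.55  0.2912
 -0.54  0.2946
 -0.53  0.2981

σ√T = 0.19 × 1.2247 = 0.2327
d₁ = [ln(270/255) + (0.065 + 0.19²/2)·1.5] / 0.2327 = [0.0572 + 0.1246] / 0.2327 = 0.7810 → 0.78
d₂ = d₁ − σ√T = 0.7810 − 0.2327 = 0.5483 → 0.55
exp(−rT) = exp(−0.065·1.5) = 0.9071
N(−d₂) = N(-0.55) = 0.2912;  N(−d₁) = N(-0.78) = 0.2177
P = 255·0.9071·0.2912 − 270·0.2177 = 67.3576 − 58.7790 = 8.5786

$8.58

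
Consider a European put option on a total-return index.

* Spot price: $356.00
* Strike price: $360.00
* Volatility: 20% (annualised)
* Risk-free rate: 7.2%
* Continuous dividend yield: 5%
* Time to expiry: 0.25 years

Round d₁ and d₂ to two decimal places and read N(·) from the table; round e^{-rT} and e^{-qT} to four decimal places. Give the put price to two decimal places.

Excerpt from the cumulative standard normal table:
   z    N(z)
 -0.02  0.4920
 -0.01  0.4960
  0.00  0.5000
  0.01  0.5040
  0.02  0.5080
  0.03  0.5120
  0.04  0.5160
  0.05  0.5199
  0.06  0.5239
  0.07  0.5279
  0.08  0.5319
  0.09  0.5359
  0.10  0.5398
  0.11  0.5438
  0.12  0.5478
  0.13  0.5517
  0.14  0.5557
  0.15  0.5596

$15.08

σ√T = 0.2·√0.25 = 0.1000
d₁ = [ln(356/360) + (0.072 − 0.05 + 0.2²/2)·0.25] / 0.1000 = [-0.0112 + 0.0105] / 0.1000 = -0.0067 → -0.01
d₂ = d₁ − σ√T = -0.0067 − 0.1000 = -0.1067 → -0.11
e^(−qT) = e^(−0.05·0.25) = 0.9876;  e^(−rT) = e^(−0.072·0.25) = 0.9822
N(−d₂) = N(0.11) = 0.5438;  N(−d₁) = N(0.01) = 0.5040
P = 360·0.9822·0.5438 − 356·0.9876·0.5040 = 192.2833 − 177.1991 = 15.0842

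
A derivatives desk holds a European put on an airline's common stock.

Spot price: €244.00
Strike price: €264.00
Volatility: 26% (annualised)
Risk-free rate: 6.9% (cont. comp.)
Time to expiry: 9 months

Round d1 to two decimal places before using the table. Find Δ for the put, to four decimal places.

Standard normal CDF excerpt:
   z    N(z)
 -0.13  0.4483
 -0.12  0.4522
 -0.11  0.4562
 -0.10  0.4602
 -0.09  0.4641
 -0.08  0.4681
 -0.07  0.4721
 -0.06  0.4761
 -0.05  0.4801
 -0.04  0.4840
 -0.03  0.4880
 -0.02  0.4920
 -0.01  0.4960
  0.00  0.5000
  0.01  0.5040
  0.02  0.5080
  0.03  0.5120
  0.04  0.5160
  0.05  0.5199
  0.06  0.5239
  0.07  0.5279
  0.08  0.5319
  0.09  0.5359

σ√T = 0.26 × 0.8660 = 0.2252
ln(S/K) + (r + σ²/2)T = ln(244/264) + (0.069 + 0.26²/2)·0.75 = -0.0788 + 0.0771 = -0.0017
d₁ = -0.0017 / 0.2252 = -0.0075 → -0.01
N(d₁) = N(-0.01) = 0.4960
Δ_put = N(d₁) − 1 = 0.4960 − 1 = -0.5040

-0.5040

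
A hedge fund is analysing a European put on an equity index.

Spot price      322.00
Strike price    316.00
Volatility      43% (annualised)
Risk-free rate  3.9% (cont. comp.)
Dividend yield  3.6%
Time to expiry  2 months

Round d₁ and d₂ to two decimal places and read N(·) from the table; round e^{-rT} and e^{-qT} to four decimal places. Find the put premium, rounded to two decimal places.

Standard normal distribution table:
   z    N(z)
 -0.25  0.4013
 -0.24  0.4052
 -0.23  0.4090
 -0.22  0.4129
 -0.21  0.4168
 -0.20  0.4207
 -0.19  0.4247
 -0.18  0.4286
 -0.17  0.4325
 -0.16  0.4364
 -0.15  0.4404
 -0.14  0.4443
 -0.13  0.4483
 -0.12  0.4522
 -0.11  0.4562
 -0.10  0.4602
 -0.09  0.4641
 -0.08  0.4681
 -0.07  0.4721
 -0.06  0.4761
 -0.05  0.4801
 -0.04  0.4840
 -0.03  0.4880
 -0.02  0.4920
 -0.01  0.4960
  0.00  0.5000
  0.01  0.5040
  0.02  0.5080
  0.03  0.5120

σ√T = 0.43 × 0.4082 = 0.1755
ln(S/K) + (r − q + σ²/2)T = ln(322/316) + (0.039 − 0.036 + 0.43²/2)·0.1667 = 0.0188 + 0.0159 = 0.0347
d₁ = 0.0347 / 0.1755 = 0.1978 which rounds to 0.20
d₂ = d₁ − σ√T = 0.1978 − 0.1755 = 0.0222 which rounds to 0.02
exp(−qT) = exp(−0.036·0.1667) = 0.9940;  exp(−rT) = exp(−0.039·0.1667) = 0.9935
N(−d₂) = N(-0.02) = 0.4920;  N(−d₁) = N(-0.20) = 0.4207
P = 316·0.9935·0.4920 − 322·0.9940·0.4207 = 154.4614 − 134.6526 = 19.8088

19.81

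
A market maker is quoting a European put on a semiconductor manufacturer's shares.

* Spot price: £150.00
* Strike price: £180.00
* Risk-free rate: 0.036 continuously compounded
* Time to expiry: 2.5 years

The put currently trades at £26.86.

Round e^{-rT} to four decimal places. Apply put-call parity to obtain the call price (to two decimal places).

exp(−rT) = exp(−0.036·2.5) = 0.9139
Put-call parity: C − P = S − K·e^(−rT) = 150 − 180·0.9139 = 150 − 164.5020 = -14.5020
C = P + (C − P) = 26.86 + (-14.5020) = 12.3580

£12.36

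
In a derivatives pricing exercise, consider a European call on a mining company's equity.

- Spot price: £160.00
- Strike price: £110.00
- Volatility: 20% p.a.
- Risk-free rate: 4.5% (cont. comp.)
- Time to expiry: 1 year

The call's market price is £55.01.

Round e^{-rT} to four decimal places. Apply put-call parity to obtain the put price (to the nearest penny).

e^(−rT) = e^(−0.045·1) = 0.9560
Put-call parity: C − P = S − K·e^(−rT) = 160 − 110·0.9560 = 160 − 105.1600 = 54.8400
P = C − (C − P) = 55.01 − (54.8400) = 0.1700

£0.17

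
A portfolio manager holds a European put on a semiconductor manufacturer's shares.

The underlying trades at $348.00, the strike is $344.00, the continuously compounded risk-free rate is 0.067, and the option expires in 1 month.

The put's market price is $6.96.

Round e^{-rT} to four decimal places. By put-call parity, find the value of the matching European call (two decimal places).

$12.89

exp(−rT) = exp(−0.067·0.08333) = 0.9944
Put-call parity: C − P = S − K·e^(−rT) = 348 − 344·0.9944 = 348 − 342.0736 = 5.9264
C = P + (C − P) = 6.96 + (5.9264) = 12.8864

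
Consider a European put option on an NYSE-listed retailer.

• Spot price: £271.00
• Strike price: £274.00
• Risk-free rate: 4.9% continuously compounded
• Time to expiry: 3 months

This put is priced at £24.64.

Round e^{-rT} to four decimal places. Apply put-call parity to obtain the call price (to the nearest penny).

£24.98

exp(−rT) = exp(−0.049·0.25) = 0.9878
Put-call parity: C − P = S − K·e^(−rT) = 271 − 274·0.9878 = 271 − 270.6572 = 0.3428
C = P + (C − P) = 24.64 + (0.3428) = 24.9828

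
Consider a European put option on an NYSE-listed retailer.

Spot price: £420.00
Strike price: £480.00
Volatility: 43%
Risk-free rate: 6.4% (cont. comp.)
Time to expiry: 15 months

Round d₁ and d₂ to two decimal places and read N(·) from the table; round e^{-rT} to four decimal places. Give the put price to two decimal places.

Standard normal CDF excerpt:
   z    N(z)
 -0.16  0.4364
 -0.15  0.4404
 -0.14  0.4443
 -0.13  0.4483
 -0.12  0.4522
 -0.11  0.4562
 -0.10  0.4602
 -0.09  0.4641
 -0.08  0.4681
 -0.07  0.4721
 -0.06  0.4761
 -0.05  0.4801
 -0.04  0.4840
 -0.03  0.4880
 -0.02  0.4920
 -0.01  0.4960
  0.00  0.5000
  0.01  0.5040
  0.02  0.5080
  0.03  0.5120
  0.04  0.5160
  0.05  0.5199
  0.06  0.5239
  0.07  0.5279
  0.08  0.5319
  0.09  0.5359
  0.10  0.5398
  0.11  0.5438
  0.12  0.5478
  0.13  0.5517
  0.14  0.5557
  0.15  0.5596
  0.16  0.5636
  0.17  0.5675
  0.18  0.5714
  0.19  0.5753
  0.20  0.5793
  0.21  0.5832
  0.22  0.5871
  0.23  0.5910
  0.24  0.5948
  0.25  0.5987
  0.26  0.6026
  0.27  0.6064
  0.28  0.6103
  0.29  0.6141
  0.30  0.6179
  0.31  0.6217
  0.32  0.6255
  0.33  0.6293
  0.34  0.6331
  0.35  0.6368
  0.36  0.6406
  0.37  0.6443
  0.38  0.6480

σ√T = 0.43 × 1.1180 = 0.4808
d₁ = [ln(420/480) + (0.064 + 0.43²/2)·1.25] / 0.4808 = [-0.1335 + 0.1956] / 0.4808 = 0.1290 ⇒ 0.13
d₂ = d₁ − σ√T = 0.1290 − 0.4808 = -0.3517 ⇒ -0.35
e^(−rT) = e^(−0.064·1.25) = 0.9231
N(−d₂) = N(0.35) = 0.6368;  N(−d₁) = N(-0.13) = 0.4483
P = 480·0.9231·0.6368 − 420·0.4483 = 282.1584 − 188.2860 = 93.8724

£93.87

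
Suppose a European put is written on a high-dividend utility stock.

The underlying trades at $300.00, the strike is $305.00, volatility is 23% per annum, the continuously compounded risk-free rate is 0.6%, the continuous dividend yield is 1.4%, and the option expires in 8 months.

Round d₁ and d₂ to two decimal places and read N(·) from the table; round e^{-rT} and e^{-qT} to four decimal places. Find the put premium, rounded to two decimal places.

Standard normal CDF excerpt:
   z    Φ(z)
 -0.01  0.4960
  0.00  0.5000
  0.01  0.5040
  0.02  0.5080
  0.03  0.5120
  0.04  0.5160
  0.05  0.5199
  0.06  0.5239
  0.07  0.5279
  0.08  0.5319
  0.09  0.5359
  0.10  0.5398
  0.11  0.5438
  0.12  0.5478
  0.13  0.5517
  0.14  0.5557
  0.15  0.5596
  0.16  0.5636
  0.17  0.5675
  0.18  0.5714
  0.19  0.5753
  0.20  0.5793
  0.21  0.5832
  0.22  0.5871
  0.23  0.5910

$26.18

T = 0.6667;  σ√T = 0.1878
d₁ = [ln(300/305) + (0.006 − 0.014 + ½·0.23²)·0.6667] / (σ√T) = (-0.0165 + 0.0123) / 0.1878 = -0.0225 which rounds to -0.02
d₂ = -0.0225 − 0.1878 = -0.2103 which rounds to -0.21
exp(−qT) = exp(−0.014·0.6667) = 0.9907;  exp(−rT) = exp(−0.006·0.6667) = 0.9960
N(−d₂) = N(0.21) = 0.5832;  N(−d₁) = N(0.02) = 0.5080
P = 305·0.9960·0.5832 − 300·0.9907·0.5080 = 177.1645 − 150.9827 = 26.1818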